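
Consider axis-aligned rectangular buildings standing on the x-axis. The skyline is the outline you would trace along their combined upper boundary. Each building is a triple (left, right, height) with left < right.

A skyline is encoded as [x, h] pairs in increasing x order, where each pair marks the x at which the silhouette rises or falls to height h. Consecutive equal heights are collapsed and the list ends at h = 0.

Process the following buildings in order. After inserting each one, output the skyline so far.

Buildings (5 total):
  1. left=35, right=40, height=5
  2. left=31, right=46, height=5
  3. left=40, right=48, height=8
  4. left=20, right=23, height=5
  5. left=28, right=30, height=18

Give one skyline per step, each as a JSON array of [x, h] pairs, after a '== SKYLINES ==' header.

== SKYLINES ==
[[35,5],[40,0]]
[[31,5],[46,0]]
[[31,5],[40,8],[48,0]]
[[20,5],[23,0],[31,5],[40,8],[48,0]]
[[20,5],[23,0],[28,18],[30,0],[31,5],[40,8],[48,0]]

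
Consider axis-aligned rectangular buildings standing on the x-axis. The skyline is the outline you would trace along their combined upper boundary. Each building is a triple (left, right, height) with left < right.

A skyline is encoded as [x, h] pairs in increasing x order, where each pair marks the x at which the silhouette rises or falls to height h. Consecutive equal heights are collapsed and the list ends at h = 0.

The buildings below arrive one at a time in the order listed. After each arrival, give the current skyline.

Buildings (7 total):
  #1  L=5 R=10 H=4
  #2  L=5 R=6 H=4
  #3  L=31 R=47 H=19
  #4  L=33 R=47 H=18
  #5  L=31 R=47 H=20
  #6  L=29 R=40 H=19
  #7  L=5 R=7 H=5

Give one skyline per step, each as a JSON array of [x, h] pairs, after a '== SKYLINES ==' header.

== SKYLINES ==
[[5,4],[10,0]]
[[5,4],[10,0]]
[[5,4],[10,0],[31,19],[47,0]]
[[5,4],[10,0],[31,19],[47,0]]
[[5,4],[10,0],[31,20],[47,0]]
[[5,4],[10,0],[29,19],[31,20],[47,0]]
[[5,5],[7,4],[10,0],[29,19],[31,20],[47,0]]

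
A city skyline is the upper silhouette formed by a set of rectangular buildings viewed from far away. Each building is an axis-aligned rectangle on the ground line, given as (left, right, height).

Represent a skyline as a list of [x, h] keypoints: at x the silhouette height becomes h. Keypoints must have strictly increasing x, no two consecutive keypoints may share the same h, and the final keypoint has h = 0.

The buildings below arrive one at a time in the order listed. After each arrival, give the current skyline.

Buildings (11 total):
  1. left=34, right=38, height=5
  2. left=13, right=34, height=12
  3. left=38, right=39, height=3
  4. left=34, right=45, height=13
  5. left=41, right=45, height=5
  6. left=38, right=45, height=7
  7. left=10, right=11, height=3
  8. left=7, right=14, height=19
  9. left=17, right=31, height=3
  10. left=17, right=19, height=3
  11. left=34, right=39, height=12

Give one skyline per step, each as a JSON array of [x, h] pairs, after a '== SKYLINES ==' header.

== SKYLINES ==
[[34,5],[38,0]]
[[13,12],[34,5],[38,0]]
[[13,12],[34,5],[38,3],[39,0]]
[[13,12],[34,13],[45,0]]
[[13,12],[34,13],[45,0]]
[[13,12],[34,13],[45,0]]
[[10,3],[11,0],[13,12],[34,13],[45,0]]
[[7,19],[14,12],[34,13],[45,0]]
[[7,19],[14,12],[34,13],[45,0]]
[[7,19],[14,12],[34,13],[45,0]]
[[7,19],[14,12],[34,13],[45,0]]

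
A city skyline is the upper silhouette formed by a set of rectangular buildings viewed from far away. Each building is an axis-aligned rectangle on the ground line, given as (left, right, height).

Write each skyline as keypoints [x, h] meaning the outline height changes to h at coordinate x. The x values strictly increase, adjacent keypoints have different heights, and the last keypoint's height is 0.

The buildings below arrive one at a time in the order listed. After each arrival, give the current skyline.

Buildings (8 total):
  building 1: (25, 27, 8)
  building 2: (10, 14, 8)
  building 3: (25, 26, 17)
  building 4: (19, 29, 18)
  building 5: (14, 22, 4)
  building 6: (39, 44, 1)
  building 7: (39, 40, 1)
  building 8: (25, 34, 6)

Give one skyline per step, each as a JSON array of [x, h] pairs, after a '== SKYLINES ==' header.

== SKYLINES ==
[[25,8],[27,0]]
[[10,8],[14,0],[25,8],[27,0]]
[[10,8],[14,0],[25,17],[26,8],[27,0]]
[[10,8],[14,0],[19,18],[29,0]]
[[10,8],[14,4],[19,18],[29,0]]
[[10,8],[14,4],[19,18],[29,0],[39,1],[44,0]]
[[10,8],[14,4],[19,18],[29,0],[39,1],[44,0]]
[[10,8],[14,4],[19,18],[29,6],[34,0],[39,1],[44,0]]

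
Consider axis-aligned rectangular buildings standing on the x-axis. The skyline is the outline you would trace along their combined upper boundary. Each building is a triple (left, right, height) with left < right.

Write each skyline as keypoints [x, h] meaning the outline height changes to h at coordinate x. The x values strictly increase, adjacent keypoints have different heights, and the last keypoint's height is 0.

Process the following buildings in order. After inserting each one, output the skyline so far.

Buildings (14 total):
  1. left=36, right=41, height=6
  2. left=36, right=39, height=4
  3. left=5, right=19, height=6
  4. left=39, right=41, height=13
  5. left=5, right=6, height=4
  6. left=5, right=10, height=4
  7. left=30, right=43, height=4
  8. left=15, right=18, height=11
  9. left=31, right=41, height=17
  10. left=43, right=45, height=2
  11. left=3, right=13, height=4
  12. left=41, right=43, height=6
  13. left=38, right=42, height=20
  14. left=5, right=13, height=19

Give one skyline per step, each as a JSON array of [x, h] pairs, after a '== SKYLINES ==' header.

== SKYLINES ==
[[36,6],[41,0]]
[[36,6],[41,0]]
[[5,6],[19,0],[36,6],[41,0]]
[[5,6],[19,0],[36,6],[39,13],[41,0]]
[[5,6],[19,0],[36,6],[39,13],[41,0]]
[[5,6],[19,0],[36,6],[39,13],[41,0]]
[[5,6],[19,0],[30,4],[36,6],[39,13],[41,4],[43,0]]
[[5,6],[15,11],[18,6],[19,0],[30,4],[36,6],[39,13],[41,4],[43,0]]
[[5,6],[15,11],[18,6],[19,0],[30,4],[31,17],[41,4],[43,0]]
[[5,6],[15,11],[18,6],[19,0],[30,4],[31,17],[41,4],[43,2],[45,0]]
[[3,4],[5,6],[15,11],[18,6],[19,0],[30,4],[31,17],[41,4],[43,2],[45,0]]
[[3,4],[5,6],[15,11],[18,6],[19,0],[30,4],[31,17],[41,6],[43,2],[45,0]]
[[3,4],[5,6],[15,11],[18,6],[19,0],[30,4],[31,17],[38,20],[42,6],[43,2],[45,0]]
[[3,4],[5,19],[13,6],[15,11],[18,6],[19,0],[30,4],[31,17],[38,20],[42,6],[43,2],[45,0]]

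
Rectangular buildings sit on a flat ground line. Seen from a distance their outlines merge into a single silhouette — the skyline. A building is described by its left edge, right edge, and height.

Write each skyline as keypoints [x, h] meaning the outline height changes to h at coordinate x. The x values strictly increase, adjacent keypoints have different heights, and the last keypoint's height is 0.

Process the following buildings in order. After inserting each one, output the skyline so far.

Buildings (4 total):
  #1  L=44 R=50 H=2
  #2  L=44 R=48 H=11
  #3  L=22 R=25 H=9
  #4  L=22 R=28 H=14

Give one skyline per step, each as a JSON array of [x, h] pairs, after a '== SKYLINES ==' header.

== SKYLINES ==
[[44,2],[50,0]]
[[44,11],[48,2],[50,0]]
[[22,9],[25,0],[44,11],[48,2],[50,0]]
[[22,14],[28,0],[44,11],[48,2],[50,0]]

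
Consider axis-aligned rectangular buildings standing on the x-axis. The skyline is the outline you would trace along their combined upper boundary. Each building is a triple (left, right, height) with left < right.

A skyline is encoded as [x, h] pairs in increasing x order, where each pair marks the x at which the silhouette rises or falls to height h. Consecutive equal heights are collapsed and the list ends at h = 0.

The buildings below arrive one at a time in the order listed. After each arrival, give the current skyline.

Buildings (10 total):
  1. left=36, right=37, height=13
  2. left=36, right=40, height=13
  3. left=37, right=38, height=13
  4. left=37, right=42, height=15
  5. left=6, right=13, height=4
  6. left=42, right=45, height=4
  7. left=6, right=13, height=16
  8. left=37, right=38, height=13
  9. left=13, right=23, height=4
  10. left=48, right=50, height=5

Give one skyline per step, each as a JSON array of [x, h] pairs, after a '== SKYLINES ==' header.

== SKYLINES ==
[[36,13],[37,0]]
[[36,13],[40,0]]
[[36,13],[40,0]]
[[36,13],[37,15],[42,0]]
[[6,4],[13,0],[36,13],[37,15],[42,0]]
[[6,4],[13,0],[36,13],[37,15],[42,4],[45,0]]
[[6,16],[13,0],[36,13],[37,15],[42,4],[45,0]]
[[6,16],[13,0],[36,13],[37,15],[42,4],[45,0]]
[[6,16],[13,4],[23,0],[36,13],[37,15],[42,4],[45,0]]
[[6,16],[13,4],[23,0],[36,13],[37,15],[42,4],[45,0],[48,5],[50,0]]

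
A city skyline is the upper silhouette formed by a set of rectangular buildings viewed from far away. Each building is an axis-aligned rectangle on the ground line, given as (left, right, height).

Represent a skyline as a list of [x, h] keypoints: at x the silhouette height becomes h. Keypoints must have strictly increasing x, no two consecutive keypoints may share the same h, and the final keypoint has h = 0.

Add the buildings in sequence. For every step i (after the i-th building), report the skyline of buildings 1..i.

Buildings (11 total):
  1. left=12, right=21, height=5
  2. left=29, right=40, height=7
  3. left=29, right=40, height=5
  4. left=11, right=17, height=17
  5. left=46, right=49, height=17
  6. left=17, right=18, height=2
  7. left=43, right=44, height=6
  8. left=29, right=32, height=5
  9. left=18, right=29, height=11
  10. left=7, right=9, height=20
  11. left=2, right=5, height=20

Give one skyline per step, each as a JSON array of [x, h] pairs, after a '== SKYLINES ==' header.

== SKYLINES ==
[[12,5],[21,0]]
[[12,5],[21,0],[29,7],[40,0]]
[[12,5],[21,0],[29,7],[40,0]]
[[11,17],[17,5],[21,0],[29,7],[40,0]]
[[11,17],[17,5],[21,0],[29,7],[40,0],[46,17],[49,0]]
[[11,17],[17,5],[21,0],[29,7],[40,0],[46,17],[49,0]]
[[11,17],[17,5],[21,0],[29,7],[40,0],[43,6],[44,0],[46,17],[49,0]]
[[11,17],[17,5],[21,0],[29,7],[40,0],[43,6],[44,0],[46,17],[49,0]]
[[11,17],[17,5],[18,11],[29,7],[40,0],[43,6],[44,0],[46,17],[49,0]]
[[7,20],[9,0],[11,17],[17,5],[18,11],[29,7],[40,0],[43,6],[44,0],[46,17],[49,0]]
[[2,20],[5,0],[7,20],[9,0],[11,17],[17,5],[18,11],[29,7],[40,0],[43,6],[44,0],[46,17],[49,0]]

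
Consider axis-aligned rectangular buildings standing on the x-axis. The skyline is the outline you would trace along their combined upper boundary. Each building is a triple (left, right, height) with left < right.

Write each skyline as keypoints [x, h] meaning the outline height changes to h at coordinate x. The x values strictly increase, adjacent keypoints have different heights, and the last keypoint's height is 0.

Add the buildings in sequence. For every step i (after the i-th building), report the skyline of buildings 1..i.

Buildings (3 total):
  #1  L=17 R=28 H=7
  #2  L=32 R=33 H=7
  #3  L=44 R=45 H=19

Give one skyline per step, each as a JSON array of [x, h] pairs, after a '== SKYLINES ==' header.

== SKYLINES ==
[[17,7],[28,0]]
[[17,7],[28,0],[32,7],[33,0]]
[[17,7],[28,0],[32,7],[33,0],[44,19],[45,0]]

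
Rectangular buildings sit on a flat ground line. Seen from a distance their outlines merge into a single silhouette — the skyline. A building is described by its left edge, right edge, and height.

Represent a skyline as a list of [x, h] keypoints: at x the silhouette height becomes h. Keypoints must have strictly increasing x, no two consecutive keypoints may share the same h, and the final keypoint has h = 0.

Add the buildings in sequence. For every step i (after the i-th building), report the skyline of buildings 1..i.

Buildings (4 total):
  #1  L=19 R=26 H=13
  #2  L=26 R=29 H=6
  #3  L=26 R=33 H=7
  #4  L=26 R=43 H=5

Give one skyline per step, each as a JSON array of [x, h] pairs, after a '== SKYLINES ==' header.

== SKYLINES ==
[[19,13],[26,0]]
[[19,13],[26,6],[29,0]]
[[19,13],[26,7],[33,0]]
[[19,13],[26,7],[33,5],[43,0]]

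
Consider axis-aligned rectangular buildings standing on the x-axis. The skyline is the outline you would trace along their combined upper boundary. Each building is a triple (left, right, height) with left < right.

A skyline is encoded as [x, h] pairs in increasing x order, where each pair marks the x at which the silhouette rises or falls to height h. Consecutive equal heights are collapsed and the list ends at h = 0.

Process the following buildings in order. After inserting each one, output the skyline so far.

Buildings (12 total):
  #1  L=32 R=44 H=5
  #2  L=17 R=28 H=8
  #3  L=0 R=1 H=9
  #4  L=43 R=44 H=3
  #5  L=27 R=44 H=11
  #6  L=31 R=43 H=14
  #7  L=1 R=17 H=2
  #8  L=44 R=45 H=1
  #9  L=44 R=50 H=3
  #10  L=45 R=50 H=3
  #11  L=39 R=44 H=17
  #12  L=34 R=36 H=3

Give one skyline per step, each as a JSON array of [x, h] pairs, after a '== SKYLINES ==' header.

== SKYLINES ==
[[32,5],[44,0]]
[[17,8],[28,0],[32,5],[44,0]]
[[0,9],[1,0],[17,8],[28,0],[32,5],[44,0]]
[[0,9],[1,0],[17,8],[28,0],[32,5],[44,0]]
[[0,9],[1,0],[17,8],[27,11],[44,0]]
[[0,9],[1,0],[17,8],[27,11],[31,14],[43,11],[44,0]]
[[0,9],[1,2],[17,8],[27,11],[31,14],[43,11],[44,0]]
[[0,9],[1,2],[17,8],[27,11],[31,14],[43,11],[44,1],[45,0]]
[[0,9],[1,2],[17,8],[27,11],[31,14],[43,11],[44,3],[50,0]]
[[0,9],[1,2],[17,8],[27,11],[31,14],[43,11],[44,3],[50,0]]
[[0,9],[1,2],[17,8],[27,11],[31,14],[39,17],[44,3],[50,0]]
[[0,9],[1,2],[17,8],[27,11],[31,14],[39,17],[44,3],[50,0]]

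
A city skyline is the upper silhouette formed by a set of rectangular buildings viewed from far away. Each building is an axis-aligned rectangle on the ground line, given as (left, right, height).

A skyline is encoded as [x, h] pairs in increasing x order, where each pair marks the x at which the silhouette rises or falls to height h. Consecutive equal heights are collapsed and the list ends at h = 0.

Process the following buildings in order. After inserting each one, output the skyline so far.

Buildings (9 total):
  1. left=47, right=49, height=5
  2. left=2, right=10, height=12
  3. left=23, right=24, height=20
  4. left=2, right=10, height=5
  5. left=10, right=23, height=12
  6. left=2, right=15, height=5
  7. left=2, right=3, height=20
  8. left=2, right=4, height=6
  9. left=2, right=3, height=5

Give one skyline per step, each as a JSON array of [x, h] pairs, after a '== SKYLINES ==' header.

== SKYLINES ==
[[47,5],[49,0]]
[[2,12],[10,0],[47,5],[49,0]]
[[2,12],[10,0],[23,20],[24,0],[47,5],[49,0]]
[[2,12],[10,0],[23,20],[24,0],[47,5],[49,0]]
[[2,12],[23,20],[24,0],[47,5],[49,0]]
[[2,12],[23,20],[24,0],[47,5],[49,0]]
[[2,20],[3,12],[23,20],[24,0],[47,5],[49,0]]
[[2,20],[3,12],[23,20],[24,0],[47,5],[49,0]]
[[2,20],[3,12],[23,20],[24,0],[47,5],[49,0]]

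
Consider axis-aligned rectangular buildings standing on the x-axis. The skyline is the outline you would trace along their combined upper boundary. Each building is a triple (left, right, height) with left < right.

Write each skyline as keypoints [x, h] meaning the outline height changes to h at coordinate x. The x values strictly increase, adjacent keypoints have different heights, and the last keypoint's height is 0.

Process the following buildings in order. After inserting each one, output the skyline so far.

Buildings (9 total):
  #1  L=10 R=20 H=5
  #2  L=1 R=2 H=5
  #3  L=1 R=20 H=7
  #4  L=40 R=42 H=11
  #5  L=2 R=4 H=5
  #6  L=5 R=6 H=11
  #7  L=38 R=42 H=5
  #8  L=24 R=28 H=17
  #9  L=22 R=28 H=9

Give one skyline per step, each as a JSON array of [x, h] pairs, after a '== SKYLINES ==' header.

== SKYLINES ==
[[10,5],[20,0]]
[[1,5],[2,0],[10,5],[20,0]]
[[1,7],[20,0]]
[[1,7],[20,0],[40,11],[42,0]]
[[1,7],[20,0],[40,11],[42,0]]
[[1,7],[5,11],[6,7],[20,0],[40,11],[42,0]]
[[1,7],[5,11],[6,7],[20,0],[38,5],[40,11],[42,0]]
[[1,7],[5,11],[6,7],[20,0],[24,17],[28,0],[38,5],[40,11],[42,0]]
[[1,7],[5,11],[6,7],[20,0],[22,9],[24,17],[28,0],[38,5],[40,11],[42,0]]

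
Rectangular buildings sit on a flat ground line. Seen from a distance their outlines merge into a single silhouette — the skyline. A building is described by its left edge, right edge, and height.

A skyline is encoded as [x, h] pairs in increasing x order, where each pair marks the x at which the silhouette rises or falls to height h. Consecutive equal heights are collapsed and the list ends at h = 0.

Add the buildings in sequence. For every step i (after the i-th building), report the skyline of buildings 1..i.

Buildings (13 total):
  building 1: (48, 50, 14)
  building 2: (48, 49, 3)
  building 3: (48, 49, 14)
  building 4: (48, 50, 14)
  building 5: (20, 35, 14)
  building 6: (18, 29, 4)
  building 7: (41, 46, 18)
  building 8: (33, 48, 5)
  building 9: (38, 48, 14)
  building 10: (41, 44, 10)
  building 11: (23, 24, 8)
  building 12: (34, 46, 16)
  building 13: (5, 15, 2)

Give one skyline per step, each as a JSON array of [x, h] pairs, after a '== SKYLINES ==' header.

== SKYLINES ==
[[48,14],[50,0]]
[[48,14],[50,0]]
[[48,14],[50,0]]
[[48,14],[50,0]]
[[20,14],[35,0],[48,14],[50,0]]
[[18,4],[20,14],[35,0],[48,14],[50,0]]
[[18,4],[20,14],[35,0],[41,18],[46,0],[48,14],[50,0]]
[[18,4],[20,14],[35,5],[41,18],[46,5],[48,14],[50,0]]
[[18,4],[20,14],[35,5],[38,14],[41,18],[46,14],[50,0]]
[[18,4],[20,14],[35,5],[38,14],[41,18],[46,14],[50,0]]
[[18,4],[20,14],[35,5],[38,14],[41,18],[46,14],[50,0]]
[[18,4],[20,14],[34,16],[41,18],[46,14],[50,0]]
[[5,2],[15,0],[18,4],[20,14],[34,16],[41,18],[46,14],[50,0]]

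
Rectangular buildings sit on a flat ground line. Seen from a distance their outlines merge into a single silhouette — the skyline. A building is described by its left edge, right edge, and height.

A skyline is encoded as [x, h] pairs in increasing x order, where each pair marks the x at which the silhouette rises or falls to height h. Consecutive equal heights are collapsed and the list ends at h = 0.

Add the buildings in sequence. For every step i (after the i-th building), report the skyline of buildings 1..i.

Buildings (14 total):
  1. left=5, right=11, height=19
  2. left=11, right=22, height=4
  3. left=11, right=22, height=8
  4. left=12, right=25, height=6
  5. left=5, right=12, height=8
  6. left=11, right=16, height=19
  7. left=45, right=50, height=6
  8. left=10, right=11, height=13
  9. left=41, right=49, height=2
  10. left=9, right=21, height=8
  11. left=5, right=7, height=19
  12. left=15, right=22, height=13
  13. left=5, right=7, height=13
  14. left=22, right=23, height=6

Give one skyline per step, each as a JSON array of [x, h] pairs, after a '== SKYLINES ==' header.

== SKYLINES ==
[[5,19],[11,0]]
[[5,19],[11,4],[22,0]]
[[5,19],[11,8],[22,0]]
[[5,19],[11,8],[22,6],[25,0]]
[[5,19],[11,8],[22,6],[25,0]]
[[5,19],[16,8],[22,6],[25,0]]
[[5,19],[16,8],[22,6],[25,0],[45,6],[50,0]]
[[5,19],[16,8],[22,6],[25,0],[45,6],[50,0]]
[[5,19],[16,8],[22,6],[25,0],[41,2],[45,6],[50,0]]
[[5,19],[16,8],[22,6],[25,0],[41,2],[45,6],[50,0]]
[[5,19],[16,8],[22,6],[25,0],[41,2],[45,6],[50,0]]
[[5,19],[16,13],[22,6],[25,0],[41,2],[45,6],[50,0]]
[[5,19],[16,13],[22,6],[25,0],[41,2],[45,6],[50,0]]
[[5,19],[16,13],[22,6],[25,0],[41,2],[45,6],[50,0]]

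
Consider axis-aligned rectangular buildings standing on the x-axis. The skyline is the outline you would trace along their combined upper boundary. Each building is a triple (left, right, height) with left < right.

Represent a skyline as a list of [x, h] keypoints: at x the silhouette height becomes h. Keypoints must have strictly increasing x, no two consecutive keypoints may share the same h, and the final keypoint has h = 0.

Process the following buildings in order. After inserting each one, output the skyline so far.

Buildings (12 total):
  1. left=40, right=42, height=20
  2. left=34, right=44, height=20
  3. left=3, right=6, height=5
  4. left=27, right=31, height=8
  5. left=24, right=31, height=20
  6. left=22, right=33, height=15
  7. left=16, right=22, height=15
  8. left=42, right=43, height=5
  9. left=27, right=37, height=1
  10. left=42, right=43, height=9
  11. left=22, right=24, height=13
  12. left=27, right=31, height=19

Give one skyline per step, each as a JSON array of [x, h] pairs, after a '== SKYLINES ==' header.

== SKYLINES ==
[[40,20],[42,0]]
[[34,20],[44,0]]
[[3,5],[6,0],[34,20],[44,0]]
[[3,5],[6,0],[27,8],[31,0],[34,20],[44,0]]
[[3,5],[6,0],[24,20],[31,0],[34,20],[44,0]]
[[3,5],[6,0],[22,15],[24,20],[31,15],[33,0],[34,20],[44,0]]
[[3,5],[6,0],[16,15],[24,20],[31,15],[33,0],[34,20],[44,0]]
[[3,5],[6,0],[16,15],[24,20],[31,15],[33,0],[34,20],[44,0]]
[[3,5],[6,0],[16,15],[24,20],[31,15],[33,1],[34,20],[44,0]]
[[3,5],[6,0],[16,15],[24,20],[31,15],[33,1],[34,20],[44,0]]
[[3,5],[6,0],[16,15],[24,20],[31,15],[33,1],[34,20],[44,0]]
[[3,5],[6,0],[16,15],[24,20],[31,15],[33,1],[34,20],[44,0]]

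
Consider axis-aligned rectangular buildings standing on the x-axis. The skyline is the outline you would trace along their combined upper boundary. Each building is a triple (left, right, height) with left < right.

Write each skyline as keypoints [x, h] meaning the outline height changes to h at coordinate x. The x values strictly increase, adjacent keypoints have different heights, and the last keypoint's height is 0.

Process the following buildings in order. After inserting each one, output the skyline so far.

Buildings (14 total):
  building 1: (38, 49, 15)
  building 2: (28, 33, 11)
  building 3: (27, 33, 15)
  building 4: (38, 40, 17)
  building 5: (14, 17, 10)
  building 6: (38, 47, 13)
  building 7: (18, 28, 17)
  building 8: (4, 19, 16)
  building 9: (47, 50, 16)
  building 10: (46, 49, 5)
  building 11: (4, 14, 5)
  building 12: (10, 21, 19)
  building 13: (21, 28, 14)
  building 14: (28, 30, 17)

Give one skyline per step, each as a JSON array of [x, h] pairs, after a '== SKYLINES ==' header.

== SKYLINES ==
[[38,15],[49,0]]
[[28,11],[33,0],[38,15],[49,0]]
[[27,15],[33,0],[38,15],[49,0]]
[[27,15],[33,0],[38,17],[40,15],[49,0]]
[[14,10],[17,0],[27,15],[33,0],[38,17],[40,15],[49,0]]
[[14,10],[17,0],[27,15],[33,0],[38,17],[40,15],[49,0]]
[[14,10],[17,0],[18,17],[28,15],[33,0],[38,17],[40,15],[49,0]]
[[4,16],[18,17],[28,15],[33,0],[38,17],[40,15],[49,0]]
[[4,16],[18,17],[28,15],[33,0],[38,17],[40,15],[47,16],[50,0]]
[[4,16],[18,17],[28,15],[33,0],[38,17],[40,15],[47,16],[50,0]]
[[4,16],[18,17],[28,15],[33,0],[38,17],[40,15],[47,16],[50,0]]
[[4,16],[10,19],[21,17],[28,15],[33,0],[38,17],[40,15],[47,16],[50,0]]
[[4,16],[10,19],[21,17],[28,15],[33,0],[38,17],[40,15],[47,16],[50,0]]
[[4,16],[10,19],[21,17],[30,15],[33,0],[38,17],[40,15],[47,16],[50,0]]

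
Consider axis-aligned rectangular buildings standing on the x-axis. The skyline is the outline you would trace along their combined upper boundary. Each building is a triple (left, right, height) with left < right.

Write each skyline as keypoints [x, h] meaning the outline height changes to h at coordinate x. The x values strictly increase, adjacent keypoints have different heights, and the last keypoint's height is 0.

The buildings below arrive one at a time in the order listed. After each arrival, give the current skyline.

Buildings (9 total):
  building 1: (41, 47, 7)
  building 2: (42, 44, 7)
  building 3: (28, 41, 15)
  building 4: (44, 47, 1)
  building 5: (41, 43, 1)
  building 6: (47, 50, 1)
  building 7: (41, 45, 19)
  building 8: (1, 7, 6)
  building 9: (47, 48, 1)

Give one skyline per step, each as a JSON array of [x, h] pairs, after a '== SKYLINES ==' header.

== SKYLINES ==
[[41,7],[47,0]]
[[41,7],[47,0]]
[[28,15],[41,7],[47,0]]
[[28,15],[41,7],[47,0]]
[[28,15],[41,7],[47,0]]
[[28,15],[41,7],[47,1],[50,0]]
[[28,15],[41,19],[45,7],[47,1],[50,0]]
[[1,6],[7,0],[28,15],[41,19],[45,7],[47,1],[50,0]]
[[1,6],[7,0],[28,15],[41,19],[45,7],[47,1],[50,0]]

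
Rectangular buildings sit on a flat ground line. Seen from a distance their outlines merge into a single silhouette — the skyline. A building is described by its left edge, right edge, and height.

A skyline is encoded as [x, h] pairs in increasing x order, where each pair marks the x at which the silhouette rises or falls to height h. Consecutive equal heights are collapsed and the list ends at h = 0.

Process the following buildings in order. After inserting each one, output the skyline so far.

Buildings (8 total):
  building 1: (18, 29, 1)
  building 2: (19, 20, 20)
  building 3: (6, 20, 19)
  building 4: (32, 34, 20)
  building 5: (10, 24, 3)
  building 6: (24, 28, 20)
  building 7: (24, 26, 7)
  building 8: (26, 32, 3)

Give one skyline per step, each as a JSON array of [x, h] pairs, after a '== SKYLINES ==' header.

== SKYLINES ==
[[18,1],[29,0]]
[[18,1],[19,20],[20,1],[29,0]]
[[6,19],[19,20],[20,1],[29,0]]
[[6,19],[19,20],[20,1],[29,0],[32,20],[34,0]]
[[6,19],[19,20],[20,3],[24,1],[29,0],[32,20],[34,0]]
[[6,19],[19,20],[20,3],[24,20],[28,1],[29,0],[32,20],[34,0]]
[[6,19],[19,20],[20,3],[24,20],[28,1],[29,0],[32,20],[34,0]]
[[6,19],[19,20],[20,3],[24,20],[28,3],[32,20],[34,0]]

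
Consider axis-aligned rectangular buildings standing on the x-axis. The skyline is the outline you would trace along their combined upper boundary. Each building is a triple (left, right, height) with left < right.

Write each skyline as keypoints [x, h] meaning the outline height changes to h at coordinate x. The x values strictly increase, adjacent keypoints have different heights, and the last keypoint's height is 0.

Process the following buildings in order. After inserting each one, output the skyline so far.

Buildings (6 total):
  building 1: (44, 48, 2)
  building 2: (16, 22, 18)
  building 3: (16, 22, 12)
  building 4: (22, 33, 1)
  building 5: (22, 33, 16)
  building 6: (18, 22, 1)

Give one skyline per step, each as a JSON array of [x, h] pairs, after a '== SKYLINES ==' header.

== SKYLINES ==
[[44,2],[48,0]]
[[16,18],[22,0],[44,2],[48,0]]
[[16,18],[22,0],[44,2],[48,0]]
[[16,18],[22,1],[33,0],[44,2],[48,0]]
[[16,18],[22,16],[33,0],[44,2],[48,0]]
[[16,18],[22,16],[33,0],[44,2],[48,0]]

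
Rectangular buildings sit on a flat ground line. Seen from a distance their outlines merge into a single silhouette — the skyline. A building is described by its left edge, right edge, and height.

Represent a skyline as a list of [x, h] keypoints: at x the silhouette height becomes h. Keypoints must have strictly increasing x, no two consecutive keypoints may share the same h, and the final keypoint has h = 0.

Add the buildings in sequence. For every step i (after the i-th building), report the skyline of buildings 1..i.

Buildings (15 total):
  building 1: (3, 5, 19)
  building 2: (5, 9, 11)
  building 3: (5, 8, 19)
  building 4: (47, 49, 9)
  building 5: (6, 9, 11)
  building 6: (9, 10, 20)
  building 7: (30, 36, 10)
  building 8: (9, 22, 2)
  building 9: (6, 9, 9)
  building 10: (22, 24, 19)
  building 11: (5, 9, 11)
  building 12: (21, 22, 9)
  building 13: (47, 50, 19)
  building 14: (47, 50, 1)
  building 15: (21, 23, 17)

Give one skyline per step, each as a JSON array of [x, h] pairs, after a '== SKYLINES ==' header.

== SKYLINES ==
[[3,19],[5,0]]
[[3,19],[5,11],[9,0]]
[[3,19],[8,11],[9,0]]
[[3,19],[8,11],[9,0],[47,9],[49,0]]
[[3,19],[8,11],[9,0],[47,9],[49,0]]
[[3,19],[8,11],[9,20],[10,0],[47,9],[49,0]]
[[3,19],[8,11],[9,20],[10,0],[30,10],[36,0],[47,9],[49,0]]
[[3,19],[8,11],[9,20],[10,2],[22,0],[30,10],[36,0],[47,9],[49,0]]
[[3,19],[8,11],[9,20],[10,2],[22,0],[30,10],[36,0],[47,9],[49,0]]
[[3,19],[8,11],[9,20],[10,2],[22,19],[24,0],[30,10],[36,0],[47,9],[49,0]]
[[3,19],[8,11],[9,20],[10,2],[22,19],[24,0],[30,10],[36,0],[47,9],[49,0]]
[[3,19],[8,11],[9,20],[10,2],[21,9],[22,19],[24,0],[30,10],[36,0],[47,9],[49,0]]
[[3,19],[8,11],[9,20],[10,2],[21,9],[22,19],[24,0],[30,10],[36,0],[47,19],[50,0]]
[[3,19],[8,11],[9,20],[10,2],[21,9],[22,19],[24,0],[30,10],[36,0],[47,19],[50,0]]
[[3,19],[8,11],[9,20],[10,2],[21,17],[22,19],[24,0],[30,10],[36,0],[47,19],[50,0]]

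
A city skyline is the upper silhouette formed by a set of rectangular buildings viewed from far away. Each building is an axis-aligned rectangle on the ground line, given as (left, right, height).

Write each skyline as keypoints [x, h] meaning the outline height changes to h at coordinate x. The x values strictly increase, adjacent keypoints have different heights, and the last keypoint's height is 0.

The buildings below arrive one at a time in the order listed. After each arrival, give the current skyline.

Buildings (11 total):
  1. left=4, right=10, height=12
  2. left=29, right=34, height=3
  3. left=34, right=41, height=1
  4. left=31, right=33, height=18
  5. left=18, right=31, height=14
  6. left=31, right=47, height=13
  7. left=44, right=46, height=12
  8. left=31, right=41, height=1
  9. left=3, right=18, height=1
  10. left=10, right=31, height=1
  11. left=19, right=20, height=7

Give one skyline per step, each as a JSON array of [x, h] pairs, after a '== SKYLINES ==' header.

== SKYLINES ==
[[4,12],[10,0]]
[[4,12],[10,0],[29,3],[34,0]]
[[4,12],[10,0],[29,3],[34,1],[41,0]]
[[4,12],[10,0],[29,3],[31,18],[33,3],[34,1],[41,0]]
[[4,12],[10,0],[18,14],[31,18],[33,3],[34,1],[41,0]]
[[4,12],[10,0],[18,14],[31,18],[33,13],[47,0]]
[[4,12],[10,0],[18,14],[31,18],[33,13],[47,0]]
[[4,12],[10,0],[18,14],[31,18],[33,13],[47,0]]
[[3,1],[4,12],[10,1],[18,14],[31,18],[33,13],[47,0]]
[[3,1],[4,12],[10,1],[18,14],[31,18],[33,13],[47,0]]
[[3,1],[4,12],[10,1],[18,14],[31,18],[33,13],[47,0]]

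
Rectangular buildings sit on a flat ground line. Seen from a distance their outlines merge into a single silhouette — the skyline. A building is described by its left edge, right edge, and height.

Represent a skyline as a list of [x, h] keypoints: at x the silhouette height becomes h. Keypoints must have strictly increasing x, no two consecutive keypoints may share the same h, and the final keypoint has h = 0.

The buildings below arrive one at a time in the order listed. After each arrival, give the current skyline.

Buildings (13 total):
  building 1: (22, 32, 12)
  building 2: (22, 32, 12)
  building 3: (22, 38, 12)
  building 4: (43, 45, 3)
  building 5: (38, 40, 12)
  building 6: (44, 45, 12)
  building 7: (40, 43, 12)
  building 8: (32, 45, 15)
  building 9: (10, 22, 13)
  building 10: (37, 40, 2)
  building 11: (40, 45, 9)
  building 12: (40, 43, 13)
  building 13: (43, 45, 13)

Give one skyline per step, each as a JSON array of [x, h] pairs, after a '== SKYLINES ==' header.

== SKYLINES ==
[[22,12],[32,0]]
[[22,12],[32,0]]
[[22,12],[38,0]]
[[22,12],[38,0],[43,3],[45,0]]
[[22,12],[40,0],[43,3],[45,0]]
[[22,12],[40,0],[43,3],[44,12],[45,0]]
[[22,12],[43,3],[44,12],[45,0]]
[[22,12],[32,15],[45,0]]
[[10,13],[22,12],[32,15],[45,0]]
[[10,13],[22,12],[32,15],[45,0]]
[[10,13],[22,12],[32,15],[45,0]]
[[10,13],[22,12],[32,15],[45,0]]
[[10,13],[22,12],[32,15],[45,0]]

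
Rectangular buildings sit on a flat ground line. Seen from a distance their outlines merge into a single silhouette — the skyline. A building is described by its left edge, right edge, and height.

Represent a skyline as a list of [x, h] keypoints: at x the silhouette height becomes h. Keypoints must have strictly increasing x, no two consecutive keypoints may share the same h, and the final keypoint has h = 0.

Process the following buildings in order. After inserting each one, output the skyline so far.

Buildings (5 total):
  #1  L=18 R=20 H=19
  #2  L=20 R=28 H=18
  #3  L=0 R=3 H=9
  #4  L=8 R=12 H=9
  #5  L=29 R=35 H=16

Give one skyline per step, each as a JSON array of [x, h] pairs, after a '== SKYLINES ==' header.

== SKYLINES ==
[[18,19],[20,0]]
[[18,19],[20,18],[28,0]]
[[0,9],[3,0],[18,19],[20,18],[28,0]]
[[0,9],[3,0],[8,9],[12,0],[18,19],[20,18],[28,0]]
[[0,9],[3,0],[8,9],[12,0],[18,19],[20,18],[28,0],[29,16],[35,0]]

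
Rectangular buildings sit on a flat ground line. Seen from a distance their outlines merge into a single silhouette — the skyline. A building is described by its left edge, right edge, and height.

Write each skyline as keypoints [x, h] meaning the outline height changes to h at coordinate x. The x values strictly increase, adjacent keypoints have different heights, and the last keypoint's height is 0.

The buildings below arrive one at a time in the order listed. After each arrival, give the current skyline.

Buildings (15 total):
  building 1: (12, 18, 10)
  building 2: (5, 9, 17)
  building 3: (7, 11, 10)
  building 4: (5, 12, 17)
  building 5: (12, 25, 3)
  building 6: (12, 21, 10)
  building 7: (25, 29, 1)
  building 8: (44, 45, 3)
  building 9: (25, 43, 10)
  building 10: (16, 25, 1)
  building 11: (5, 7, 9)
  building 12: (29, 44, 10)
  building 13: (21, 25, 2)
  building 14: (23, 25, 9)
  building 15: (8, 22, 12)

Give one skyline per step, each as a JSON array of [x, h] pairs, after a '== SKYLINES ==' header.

== SKYLINES ==
[[12,10],[18,0]]
[[5,17],[9,0],[12,10],[18,0]]
[[5,17],[9,10],[11,0],[12,10],[18,0]]
[[5,17],[12,10],[18,0]]
[[5,17],[12,10],[18,3],[25,0]]
[[5,17],[12,10],[21,3],[25,0]]
[[5,17],[12,10],[21,3],[25,1],[29,0]]
[[5,17],[12,10],[21,3],[25,1],[29,0],[44,3],[45,0]]
[[5,17],[12,10],[21,3],[25,10],[43,0],[44,3],[45,0]]
[[5,17],[12,10],[21,3],[25,10],[43,0],[44,3],[45,0]]
[[5,17],[12,10],[21,3],[25,10],[43,0],[44,3],[45,0]]
[[5,17],[12,10],[21,3],[25,10],[44,3],[45,0]]
[[5,17],[12,10],[21,3],[25,10],[44,3],[45,0]]
[[5,17],[12,10],[21,3],[23,9],[25,10],[44,3],[45,0]]
[[5,17],[12,12],[22,3],[23,9],[25,10],[44,3],[45,0]]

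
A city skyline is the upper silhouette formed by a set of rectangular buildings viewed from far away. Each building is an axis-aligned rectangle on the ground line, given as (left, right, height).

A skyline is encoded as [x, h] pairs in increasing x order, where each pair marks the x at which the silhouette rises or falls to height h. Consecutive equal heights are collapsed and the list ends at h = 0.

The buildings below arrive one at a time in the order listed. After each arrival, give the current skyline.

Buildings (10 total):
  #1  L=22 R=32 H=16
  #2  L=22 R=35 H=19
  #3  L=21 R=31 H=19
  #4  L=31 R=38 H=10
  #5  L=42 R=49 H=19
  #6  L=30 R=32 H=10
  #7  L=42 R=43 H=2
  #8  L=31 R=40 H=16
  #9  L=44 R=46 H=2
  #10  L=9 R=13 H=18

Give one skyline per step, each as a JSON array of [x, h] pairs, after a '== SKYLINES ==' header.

== SKYLINES ==
[[22,16],[32,0]]
[[22,19],[35,0]]
[[21,19],[35,0]]
[[21,19],[35,10],[38,0]]
[[21,19],[35,10],[38,0],[42,19],[49,0]]
[[21,19],[35,10],[38,0],[42,19],[49,0]]
[[21,19],[35,10],[38,0],[42,19],[49,0]]
[[21,19],[35,16],[40,0],[42,19],[49,0]]
[[21,19],[35,16],[40,0],[42,19],[49,0]]
[[9,18],[13,0],[21,19],[35,16],[40,0],[42,19],[49,0]]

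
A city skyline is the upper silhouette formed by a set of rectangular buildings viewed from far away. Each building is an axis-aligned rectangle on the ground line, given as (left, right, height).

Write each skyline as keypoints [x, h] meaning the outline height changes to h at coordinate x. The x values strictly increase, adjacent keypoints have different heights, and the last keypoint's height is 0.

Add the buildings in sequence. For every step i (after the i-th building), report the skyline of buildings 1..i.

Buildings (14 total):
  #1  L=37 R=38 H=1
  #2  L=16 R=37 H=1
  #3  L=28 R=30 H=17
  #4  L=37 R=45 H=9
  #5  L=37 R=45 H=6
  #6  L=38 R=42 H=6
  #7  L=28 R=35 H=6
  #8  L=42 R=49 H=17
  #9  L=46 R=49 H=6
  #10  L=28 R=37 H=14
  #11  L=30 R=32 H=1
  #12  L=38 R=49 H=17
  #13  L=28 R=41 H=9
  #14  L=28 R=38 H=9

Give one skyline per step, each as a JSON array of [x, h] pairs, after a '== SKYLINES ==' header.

== SKYLINES ==
[[37,1],[38,0]]
[[16,1],[38,0]]
[[16,1],[28,17],[30,1],[38,0]]
[[16,1],[28,17],[30,1],[37,9],[45,0]]
[[16,1],[28,17],[30,1],[37,9],[45,0]]
[[16,1],[28,17],[30,1],[37,9],[45,0]]
[[16,1],[28,17],[30,6],[35,1],[37,9],[45,0]]
[[16,1],[28,17],[30,6],[35,1],[37,9],[42,17],[49,0]]
[[16,1],[28,17],[30,6],[35,1],[37,9],[42,17],[49,0]]
[[16,1],[28,17],[30,14],[37,9],[42,17],[49,0]]
[[16,1],[28,17],[30,14],[37,9],[42,17],[49,0]]
[[16,1],[28,17],[30,14],[37,9],[38,17],[49,0]]
[[16,1],[28,17],[30,14],[37,9],[38,17],[49,0]]
[[16,1],[28,17],[30,14],[37,9],[38,17],[49,0]]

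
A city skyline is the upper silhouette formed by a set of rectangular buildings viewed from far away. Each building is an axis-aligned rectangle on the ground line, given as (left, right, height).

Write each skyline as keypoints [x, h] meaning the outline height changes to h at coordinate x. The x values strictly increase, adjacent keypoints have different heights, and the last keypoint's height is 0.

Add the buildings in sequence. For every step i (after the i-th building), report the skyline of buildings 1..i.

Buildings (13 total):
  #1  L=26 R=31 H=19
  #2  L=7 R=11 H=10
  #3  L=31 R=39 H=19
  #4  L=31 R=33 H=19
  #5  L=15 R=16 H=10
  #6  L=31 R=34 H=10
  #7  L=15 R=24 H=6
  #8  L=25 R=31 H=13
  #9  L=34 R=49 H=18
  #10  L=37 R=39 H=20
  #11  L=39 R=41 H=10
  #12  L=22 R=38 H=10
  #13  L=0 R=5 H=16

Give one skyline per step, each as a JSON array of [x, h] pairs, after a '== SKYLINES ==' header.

== SKYLINES ==
[[26,19],[31,0]]
[[7,10],[11,0],[26,19],[31,0]]
[[7,10],[11,0],[26,19],[39,0]]
[[7,10],[11,0],[26,19],[39,0]]
[[7,10],[11,0],[15,10],[16,0],[26,19],[39,0]]
[[7,10],[11,0],[15,10],[16,0],[26,19],[39,0]]
[[7,10],[11,0],[15,10],[16,6],[24,0],[26,19],[39,0]]
[[7,10],[11,0],[15,10],[16,6],[24,0],[25,13],[26,19],[39,0]]
[[7,10],[11,0],[15,10],[16,6],[24,0],[25,13],[26,19],[39,18],[49,0]]
[[7,10],[11,0],[15,10],[16,6],[24,0],[25,13],[26,19],[37,20],[39,18],[49,0]]
[[7,10],[11,0],[15,10],[16,6],[24,0],[25,13],[26,19],[37,20],[39,18],[49,0]]
[[7,10],[11,0],[15,10],[16,6],[22,10],[25,13],[26,19],[37,20],[39,18],[49,0]]
[[0,16],[5,0],[7,10],[11,0],[15,10],[16,6],[22,10],[25,13],[26,19],[37,20],[39,18],[49,0]]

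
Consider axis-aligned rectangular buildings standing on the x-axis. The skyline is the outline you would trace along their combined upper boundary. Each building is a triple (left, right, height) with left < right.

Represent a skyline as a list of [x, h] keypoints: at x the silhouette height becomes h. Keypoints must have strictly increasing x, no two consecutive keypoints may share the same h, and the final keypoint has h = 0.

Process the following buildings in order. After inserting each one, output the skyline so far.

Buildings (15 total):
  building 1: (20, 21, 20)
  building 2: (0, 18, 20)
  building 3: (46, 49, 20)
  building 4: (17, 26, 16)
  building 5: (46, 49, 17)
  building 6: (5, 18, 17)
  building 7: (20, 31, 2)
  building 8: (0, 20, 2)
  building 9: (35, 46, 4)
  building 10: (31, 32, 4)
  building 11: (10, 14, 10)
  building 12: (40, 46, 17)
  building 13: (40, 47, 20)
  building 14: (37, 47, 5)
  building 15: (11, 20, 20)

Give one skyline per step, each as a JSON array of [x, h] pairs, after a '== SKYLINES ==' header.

== SKYLINES ==
[[20,20],[21,0]]
[[0,20],[18,0],[20,20],[21,0]]
[[0,20],[18,0],[20,20],[21,0],[46,20],[49,0]]
[[0,20],[18,16],[20,20],[21,16],[26,0],[46,20],[49,0]]
[[0,20],[18,16],[20,20],[21,16],[26,0],[46,20],[49,0]]
[[0,20],[18,16],[20,20],[21,16],[26,0],[46,20],[49,0]]
[[0,20],[18,16],[20,20],[21,16],[26,2],[31,0],[46,20],[49,0]]
[[0,20],[18,16],[20,20],[21,16],[26,2],[31,0],[46,20],[49,0]]
[[0,20],[18,16],[20,20],[21,16],[26,2],[31,0],[35,4],[46,20],[49,0]]
[[0,20],[18,16],[20,20],[21,16],[26,2],[31,4],[32,0],[35,4],[46,20],[49,0]]
[[0,20],[18,16],[20,20],[21,16],[26,2],[31,4],[32,0],[35,4],[46,20],[49,0]]
[[0,20],[18,16],[20,20],[21,16],[26,2],[31,4],[32,0],[35,4],[40,17],[46,20],[49,0]]
[[0,20],[18,16],[20,20],[21,16],[26,2],[31,4],[32,0],[35,4],[40,20],[49,0]]
[[0,20],[18,16],[20,20],[21,16],[26,2],[31,4],[32,0],[35,4],[37,5],[40,20],[49,0]]
[[0,20],[21,16],[26,2],[31,4],[32,0],[35,4],[37,5],[40,20],[49,0]]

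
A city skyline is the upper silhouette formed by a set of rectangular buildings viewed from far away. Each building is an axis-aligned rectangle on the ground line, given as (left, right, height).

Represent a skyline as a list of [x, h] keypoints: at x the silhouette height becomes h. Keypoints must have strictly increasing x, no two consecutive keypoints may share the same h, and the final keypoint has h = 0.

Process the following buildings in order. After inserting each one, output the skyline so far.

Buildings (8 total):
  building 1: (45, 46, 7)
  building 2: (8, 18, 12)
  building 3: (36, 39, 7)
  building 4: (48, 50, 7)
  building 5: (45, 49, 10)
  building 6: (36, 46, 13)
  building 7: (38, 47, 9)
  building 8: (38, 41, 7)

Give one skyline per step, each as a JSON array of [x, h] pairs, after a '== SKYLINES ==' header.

== SKYLINES ==
[[45,7],[46,0]]
[[8,12],[18,0],[45,7],[46,0]]
[[8,12],[18,0],[36,7],[39,0],[45,7],[46,0]]
[[8,12],[18,0],[36,7],[39,0],[45,7],[46,0],[48,7],[50,0]]
[[8,12],[18,0],[36,7],[39,0],[45,10],[49,7],[50,0]]
[[8,12],[18,0],[36,13],[46,10],[49,7],[50,0]]
[[8,12],[18,0],[36,13],[46,10],[49,7],[50,0]]
[[8,12],[18,0],[36,13],[46,10],[49,7],[50,0]]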